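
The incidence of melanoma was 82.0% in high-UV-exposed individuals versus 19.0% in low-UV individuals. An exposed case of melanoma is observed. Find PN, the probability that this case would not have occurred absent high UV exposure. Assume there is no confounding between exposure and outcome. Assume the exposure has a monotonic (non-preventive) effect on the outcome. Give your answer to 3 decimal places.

p₁ = 0.82, p₀ = 0.19.
Under exogeneity and monotonicity, PN = (p₁ − p₀) / p₁.
PN = (0.82 − 0.19) / 0.82 = 0.63 / 0.82 ≈ 0.7683

PN ≈ 0.768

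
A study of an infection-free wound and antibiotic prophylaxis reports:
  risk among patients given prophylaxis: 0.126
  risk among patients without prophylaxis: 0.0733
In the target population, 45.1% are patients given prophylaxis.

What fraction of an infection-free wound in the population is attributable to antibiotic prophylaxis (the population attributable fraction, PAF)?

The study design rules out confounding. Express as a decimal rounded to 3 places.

PAF ≈ 0.245

Let p₁ = 0.126, p₀ = 0.0733.
Overall risk P(Y=1) = π·p₁ + (1−π)·p₀ = 0.451×0.126 + 0.549×0.0733 = 0.097068.
Under exogeneity, PAF = [P(Y=1) − p₀] / P(Y=1).
PAF = (0.097068 − 0.0733) / 0.097068 ≈ 0.2449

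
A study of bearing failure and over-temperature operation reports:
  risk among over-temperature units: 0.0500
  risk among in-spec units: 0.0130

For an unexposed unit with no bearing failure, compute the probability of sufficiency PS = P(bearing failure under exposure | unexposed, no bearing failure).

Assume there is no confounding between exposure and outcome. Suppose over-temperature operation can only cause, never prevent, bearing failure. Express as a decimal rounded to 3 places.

PS ≈ 0.037

Let p₁ = 0.05, p₀ = 0.013.
Under exogeneity and monotonicity, PS = (p₁ − p₀) / (1 − p₀).
PS = (0.05 − 0.013) / (1 − 0.013) = 0.037 / 0.987 ≈ 0.0375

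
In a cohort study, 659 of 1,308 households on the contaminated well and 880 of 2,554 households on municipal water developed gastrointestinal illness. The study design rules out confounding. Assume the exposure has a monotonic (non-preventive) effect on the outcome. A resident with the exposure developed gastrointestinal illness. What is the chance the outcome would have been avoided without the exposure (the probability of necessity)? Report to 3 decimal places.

PN ≈ 0.316

p₁ = P(outcome | exposed) = 659/1308 = 0.50382
p₀ = P(outcome | unexposed) = 880/2554 = 0.34456
Under exogeneity and monotonicity, PN = (p₁ − p₀) / p₁.
PN = (0.50382 − 0.34456) / 0.50382 = 0.15927 / 0.50382 ≈ 0.3161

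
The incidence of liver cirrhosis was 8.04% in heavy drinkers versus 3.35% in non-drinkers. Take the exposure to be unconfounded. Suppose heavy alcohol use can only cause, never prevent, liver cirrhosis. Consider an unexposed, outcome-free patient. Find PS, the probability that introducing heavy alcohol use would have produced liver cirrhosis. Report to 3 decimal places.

PS ≈ 0.049

p₁ = 0.0804, p₀ = 0.0335.
Under exogeneity and monotonicity, PS = (p₁ − p₀) / (1 − p₀).
PS = (0.0804 − 0.0335) / (1 − 0.0335) = 0.0469 / 0.9665 ≈ 0.0485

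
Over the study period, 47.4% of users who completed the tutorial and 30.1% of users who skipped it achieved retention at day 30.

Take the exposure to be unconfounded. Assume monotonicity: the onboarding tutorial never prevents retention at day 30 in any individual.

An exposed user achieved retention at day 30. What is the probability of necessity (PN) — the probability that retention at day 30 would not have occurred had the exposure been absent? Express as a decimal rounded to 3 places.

PN ≈ 0.365

p₁ = 0.474, p₀ = 0.301.
Under exogeneity and monotonicity, PN = (p₁ − p₀) / p₁.
PN = (0.474 − 0.301) / 0.474 = 0.173 / 0.474 ≈ 0.3650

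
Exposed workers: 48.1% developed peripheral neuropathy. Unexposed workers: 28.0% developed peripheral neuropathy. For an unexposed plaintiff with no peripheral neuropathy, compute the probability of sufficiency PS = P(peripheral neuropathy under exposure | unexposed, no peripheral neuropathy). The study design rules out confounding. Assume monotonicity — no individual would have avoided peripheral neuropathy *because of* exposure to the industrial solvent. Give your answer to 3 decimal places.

PS ≈ 0.279

p₁ = 0.481, p₀ = 0.28.
Under exogeneity and monotonicity, PS = (p₁ − p₀) / (1 − p₀).
PS = (0.481 − 0.28) / (1 − 0.28) = 0.201 / 0.72 ≈ 0.2792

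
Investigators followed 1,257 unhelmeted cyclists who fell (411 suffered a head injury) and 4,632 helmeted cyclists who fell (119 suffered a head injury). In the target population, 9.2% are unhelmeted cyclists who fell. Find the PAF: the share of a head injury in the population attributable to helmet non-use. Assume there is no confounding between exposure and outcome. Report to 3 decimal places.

p₁ = P(outcome | exposed) = 411/1257 = 0.32697
p₀ = P(outcome | unexposed) = 119/4632 = 0.025691
Overall risk P(Y=1) = π·p₁ + (1−π)·p₀ = 0.092×0.32697 + 0.908×0.025691 = 0.053408.
Under exogeneity, PAF = [P(Y=1) − p₀] / P(Y=1).
PAF = (0.053408 − 0.025691) / 0.053408 ≈ 0.5190

PAF ≈ 0.519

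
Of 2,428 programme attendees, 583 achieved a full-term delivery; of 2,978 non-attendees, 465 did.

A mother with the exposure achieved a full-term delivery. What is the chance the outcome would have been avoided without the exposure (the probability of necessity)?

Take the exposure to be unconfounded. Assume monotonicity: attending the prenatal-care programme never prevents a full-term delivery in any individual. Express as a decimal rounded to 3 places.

PN ≈ 0.350

p₁ = P(outcome | exposed) = 583/2428 = 0.24012
p₀ = P(outcome | unexposed) = 465/2978 = 0.15615
Under exogeneity and monotonicity, PN = (p₁ − p₀) / p₁.
PN = (0.24012 − 0.15615) / 0.24012 = 0.08397 / 0.24012 ≈ 0.3497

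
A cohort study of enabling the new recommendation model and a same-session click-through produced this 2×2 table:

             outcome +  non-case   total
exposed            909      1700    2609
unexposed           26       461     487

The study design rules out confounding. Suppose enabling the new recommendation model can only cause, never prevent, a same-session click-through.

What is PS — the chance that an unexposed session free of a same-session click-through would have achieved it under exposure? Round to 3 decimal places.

p₁ = P(outcome | exposed) = 909/2609 = 0.34841
p₀ = P(outcome | unexposed) = 26/487 = 0.053388
Under exogeneity and monotonicity, PS = (p₁ − p₀)/(1 − p₀).
PS = (0.34841 − 0.053388) / 0.94661 ≈ 0.3117

PS ≈ 0.312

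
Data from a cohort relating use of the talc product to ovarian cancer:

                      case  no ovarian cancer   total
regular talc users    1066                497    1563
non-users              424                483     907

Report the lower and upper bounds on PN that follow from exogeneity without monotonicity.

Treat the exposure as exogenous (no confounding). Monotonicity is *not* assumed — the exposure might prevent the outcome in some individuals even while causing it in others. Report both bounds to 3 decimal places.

p₁ = P(outcome | exposed) = 1066/1563 = 0.68202
p₀ = P(outcome | unexposed) = 424/907 = 0.46748
Under exogeneity alone the bounds on PN are max{0,(p₁−p₀)/p₁} ≤ PN ≤ min{1,(1−p₀)/p₁}.
  lower = (p₁ − p₀)/p₁ = 0.21455 / 0.68202 ≈ 0.3146
  upper = min{1, (1 − p₀)/p₁} = 0.53252 / 0.68202 ≈ 0.7808

0.315 ≤ PN ≤ 0.781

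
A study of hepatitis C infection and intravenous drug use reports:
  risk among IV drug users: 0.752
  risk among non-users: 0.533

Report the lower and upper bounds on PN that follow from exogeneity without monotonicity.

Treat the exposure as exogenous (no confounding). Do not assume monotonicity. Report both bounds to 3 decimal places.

0.291 ≤ PN ≤ 0.621

Let p₁ = 0.752, p₀ = 0.533.
Under exogeneity alone the bounds on PN are max{0,(p₁−p₀)/p₁} ≤ PN ≤ min{1,(1−p₀)/p₁}.
  lower = (p₁ − p₀)/p₁ = 0.219 / 0.752 ≈ 0.2912
  upper = min{1, (1 − p₀)/p₁} = 0.467 / 0.752 ≈ 0.6210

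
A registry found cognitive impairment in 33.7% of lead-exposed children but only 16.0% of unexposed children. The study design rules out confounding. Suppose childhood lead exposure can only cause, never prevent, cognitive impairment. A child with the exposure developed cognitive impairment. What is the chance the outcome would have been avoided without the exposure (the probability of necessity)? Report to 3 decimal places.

p₁ = 0.337, p₀ = 0.16.
Under exogeneity and monotonicity, PN = (p₁ − p₀) / p₁.
PN = (0.337 − 0.16) / 0.337 = 0.177 / 0.337 ≈ 0.5252

PN ≈ 0.525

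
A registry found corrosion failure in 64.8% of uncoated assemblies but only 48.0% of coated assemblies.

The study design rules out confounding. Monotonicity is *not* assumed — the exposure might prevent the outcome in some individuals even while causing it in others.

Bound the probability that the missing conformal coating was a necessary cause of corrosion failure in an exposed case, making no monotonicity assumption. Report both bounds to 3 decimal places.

p₁ = 0.648, p₀ = 0.48.
Under exogeneity alone the bounds on PN are max{0,(p₁−p₀)/p₁} ≤ PN ≤ min{1,(1−p₀)/p₁}.
  lower = (p₁ − p₀)/p₁ = 0.168 / 0.648 ≈ 0.2593
  upper = min{1, (1 − p₀)/p₁} = 0.52 / 0.648 ≈ 0.8025

0.259 ≤ PN ≤ 0.802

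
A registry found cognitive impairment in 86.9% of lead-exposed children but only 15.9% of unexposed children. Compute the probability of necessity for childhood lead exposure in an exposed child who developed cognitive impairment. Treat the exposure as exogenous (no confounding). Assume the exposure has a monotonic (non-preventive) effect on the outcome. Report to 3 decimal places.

PN ≈ 0.817

p₁ = 0.869, p₀ = 0.159.
Under exogeneity and monotonicity, PN = (p₁ − p₀) / p₁.
PN = (0.869 − 0.159) / 0.869 = 0.71 / 0.869 ≈ 0.8170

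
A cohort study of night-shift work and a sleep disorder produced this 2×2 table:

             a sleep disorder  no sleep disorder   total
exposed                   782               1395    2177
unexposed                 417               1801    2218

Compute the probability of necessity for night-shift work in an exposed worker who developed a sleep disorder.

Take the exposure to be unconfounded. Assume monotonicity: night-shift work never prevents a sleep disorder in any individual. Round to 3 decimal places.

PN ≈ 0.477

p₁ = P(outcome | exposed) = 782/2177 = 0.35921
p₀ = P(outcome | unexposed) = 417/2218 = 0.18801
Under exogeneity and monotonicity, PN = (p₁ − p₀) / p₁.
PN = (0.35921 − 0.18801) / 0.35921 = 0.1712 / 0.35921 ≈ 0.4766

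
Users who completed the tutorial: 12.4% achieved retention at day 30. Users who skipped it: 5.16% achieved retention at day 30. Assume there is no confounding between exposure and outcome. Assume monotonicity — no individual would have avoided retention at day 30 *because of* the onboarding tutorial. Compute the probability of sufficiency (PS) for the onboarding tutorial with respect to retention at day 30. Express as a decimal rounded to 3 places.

PS ≈ 0.076

p₁ = 0.124, p₀ = 0.0516.
Under exogeneity and monotonicity, PS = (p₁ − p₀) / (1 − p₀).
PS = (0.124 − 0.0516) / (1 − 0.0516) = 0.0724 / 0.9484 ≈ 0.0763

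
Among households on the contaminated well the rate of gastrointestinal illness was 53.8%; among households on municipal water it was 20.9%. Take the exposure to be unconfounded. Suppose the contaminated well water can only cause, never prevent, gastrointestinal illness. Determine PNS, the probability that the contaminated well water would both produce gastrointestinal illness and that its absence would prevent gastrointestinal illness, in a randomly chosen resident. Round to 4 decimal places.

PNS ≈ 0.3290

p₁ = 0.538, p₀ = 0.209.
Under exogeneity and monotonicity, PNS = p₁ − p₀.
PNS = 0.538 − 0.209 = 0.329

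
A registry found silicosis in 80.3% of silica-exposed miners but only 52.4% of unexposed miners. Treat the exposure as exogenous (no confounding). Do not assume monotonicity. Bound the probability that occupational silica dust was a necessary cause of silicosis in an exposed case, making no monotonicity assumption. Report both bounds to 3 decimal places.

0.347 ≤ PN ≤ 0.593

p₁ = 0.803, p₀ = 0.524.
Under exogeneity alone the bounds on PN are max{0,(p₁−p₀)/p₁} ≤ PN ≤ min{1,(1−p₀)/p₁}.
  lower = (p₁ − p₀)/p₁ = 0.279 / 0.803 ≈ 0.3474
  upper = min{1, (1 − p₀)/p₁} = 0.476 / 0.803 ≈ 0.5928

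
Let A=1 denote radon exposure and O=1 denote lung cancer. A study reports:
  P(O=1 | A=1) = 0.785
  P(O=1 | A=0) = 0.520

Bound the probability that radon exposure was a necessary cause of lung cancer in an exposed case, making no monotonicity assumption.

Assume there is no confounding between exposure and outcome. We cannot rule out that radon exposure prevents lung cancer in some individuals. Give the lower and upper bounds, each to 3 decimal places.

Let p₁ = 0.785, p₀ = 0.52.
Under exogeneity alone the bounds on PN are max{0,(p₁−p₀)/p₁} ≤ PN ≤ min{1,(1−p₀)/p₁}.
  lower = (p₁ − p₀)/p₁ = 0.265 / 0.785 ≈ 0.3376
  upper = min{1, (1 − p₀)/p₁} = 0.48 / 0.785 ≈ 0.6115

0.338 ≤ PN ≤ 0.611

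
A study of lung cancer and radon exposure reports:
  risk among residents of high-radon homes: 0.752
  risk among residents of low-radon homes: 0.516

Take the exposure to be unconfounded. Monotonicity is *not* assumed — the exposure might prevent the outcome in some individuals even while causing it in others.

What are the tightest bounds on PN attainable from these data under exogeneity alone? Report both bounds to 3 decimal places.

0.314 ≤ PN ≤ 0.644

Let p₁ = 0.752, p₀ = 0.516.
Under exogeneity alone the bounds on PN are max{0,(p₁−p₀)/p₁} ≤ PN ≤ min{1,(1−p₀)/p₁}.
  lower = (p₁ − p₀)/p₁ = 0.236 / 0.752 ≈ 0.3138
  upper = min{1, (1 − p₀)/p₁} = 0.484 / 0.752 ≈ 0.6436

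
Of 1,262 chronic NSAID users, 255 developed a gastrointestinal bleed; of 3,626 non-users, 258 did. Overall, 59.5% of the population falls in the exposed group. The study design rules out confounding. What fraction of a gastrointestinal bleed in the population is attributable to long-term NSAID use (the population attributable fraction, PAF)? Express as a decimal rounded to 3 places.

PAF ≈ 0.523

p₁ = P(outcome | exposed) = 255/1262 = 0.20206
p₀ = P(outcome | unexposed) = 258/3626 = 0.071153
Overall risk P(Y=1) = π·p₁ + (1−π)·p₀ = 0.595×0.20206 + 0.405×0.071153 = 0.14904.
Under exogeneity, PAF = [P(Y=1) − p₀] / P(Y=1).
PAF = (0.14904 − 0.071153) / 0.14904 ≈ 0.5226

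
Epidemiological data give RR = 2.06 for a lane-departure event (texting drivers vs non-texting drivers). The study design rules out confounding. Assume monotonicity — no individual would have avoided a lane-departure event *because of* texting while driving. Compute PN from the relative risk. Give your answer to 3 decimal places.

Under exogeneity and monotonicity, PN = (RR − 1) / RR = 1 − 1/RR.
PN = (2.06 − 1) / 2.06 = 1.06 / 2.06 ≈ 0.5146

PN ≈ 0.515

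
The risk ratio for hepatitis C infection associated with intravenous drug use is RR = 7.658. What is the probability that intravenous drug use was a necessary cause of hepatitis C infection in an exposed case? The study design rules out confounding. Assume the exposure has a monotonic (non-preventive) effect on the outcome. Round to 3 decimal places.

Under exogeneity and monotonicity, PN = (RR − 1) / RR = 1 − 1/RR.
PN = (7.658 − 1) / 7.658 = 6.658 / 7.658 ≈ 0.8694

PN ≈ 0.869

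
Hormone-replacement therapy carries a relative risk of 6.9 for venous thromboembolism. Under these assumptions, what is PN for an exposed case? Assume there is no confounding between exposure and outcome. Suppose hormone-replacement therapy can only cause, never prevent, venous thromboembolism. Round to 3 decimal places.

Under exogeneity and monotonicity, PN = (RR − 1) / RR = 1 − 1/RR.
PN = (6.9 − 1) / 6.9 = 5.9 / 6.9 ≈ 0.8551

PN ≈ 0.855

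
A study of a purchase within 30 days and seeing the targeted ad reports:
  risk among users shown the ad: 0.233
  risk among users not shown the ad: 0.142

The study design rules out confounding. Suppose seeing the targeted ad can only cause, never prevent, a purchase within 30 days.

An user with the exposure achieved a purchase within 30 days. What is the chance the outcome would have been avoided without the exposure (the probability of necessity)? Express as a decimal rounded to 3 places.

Let p₁ = 0.233, p₀ = 0.142.
Under exogeneity and monotonicity, PN = (p₁ − p₀) / p₁.
PN = (0.233 − 0.142) / 0.233 = 0.091 / 0.233 ≈ 0.3906

PN ≈ 0.391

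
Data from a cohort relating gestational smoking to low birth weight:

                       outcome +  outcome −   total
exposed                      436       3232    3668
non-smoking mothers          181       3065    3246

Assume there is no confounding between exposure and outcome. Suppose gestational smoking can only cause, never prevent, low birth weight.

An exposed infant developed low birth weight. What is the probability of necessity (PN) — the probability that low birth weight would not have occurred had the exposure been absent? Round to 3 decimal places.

PN ≈ 0.531

p₁ = P(outcome | exposed) = 436/3668 = 0.11887
p₀ = P(outcome | unexposed) = 181/3246 = 0.055761
Under exogeneity and monotonicity, PN = (p₁ − p₀)/p₁.
PN = (0.11887 − 0.055761) / 0.11887 ≈ 0.5309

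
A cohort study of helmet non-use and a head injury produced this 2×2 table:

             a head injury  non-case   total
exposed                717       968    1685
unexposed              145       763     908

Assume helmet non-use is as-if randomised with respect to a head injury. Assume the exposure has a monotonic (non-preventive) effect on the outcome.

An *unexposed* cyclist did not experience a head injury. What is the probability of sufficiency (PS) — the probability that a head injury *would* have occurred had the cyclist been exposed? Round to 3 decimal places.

PS ≈ 0.316

p₁ = P(outcome | exposed) = 717/1685 = 0.42552
p₀ = P(outcome | unexposed) = 145/908 = 0.15969
Under exogeneity and monotonicity, PS = (p₁ − p₀) / (1 − p₀).
PS = (0.42552 − 0.15969) / (1 − 0.15969) = 0.26583 / 0.84031 ≈ 0.3163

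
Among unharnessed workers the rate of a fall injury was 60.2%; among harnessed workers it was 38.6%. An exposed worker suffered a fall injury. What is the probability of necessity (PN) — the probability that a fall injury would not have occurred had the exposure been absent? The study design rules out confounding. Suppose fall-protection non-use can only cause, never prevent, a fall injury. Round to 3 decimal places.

PN ≈ 0.359

p₁ = 0.602, p₀ = 0.386.
Under exogeneity and monotonicity, PN = (p₁ − p₀) / p₁.
PN = (0.602 − 0.386) / 0.602 = 0.216 / 0.602 ≈ 0.3588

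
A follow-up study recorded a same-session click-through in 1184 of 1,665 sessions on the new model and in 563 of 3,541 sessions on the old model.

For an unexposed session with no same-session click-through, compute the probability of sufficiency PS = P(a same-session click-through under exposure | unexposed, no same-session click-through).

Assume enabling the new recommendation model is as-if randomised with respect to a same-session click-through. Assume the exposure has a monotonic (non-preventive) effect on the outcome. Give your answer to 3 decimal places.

p₁ = P(outcome | exposed) = 1184/1665 = 0.71111
p₀ = P(outcome | unexposed) = 563/3541 = 0.15899
Under exogeneity and monotonicity, PS = (p₁ − p₀) / (1 − p₀).
PS = (0.71111 − 0.15899) / (1 − 0.15899) = 0.55212 / 0.84101 ≈ 0.6565

PS ≈ 0.656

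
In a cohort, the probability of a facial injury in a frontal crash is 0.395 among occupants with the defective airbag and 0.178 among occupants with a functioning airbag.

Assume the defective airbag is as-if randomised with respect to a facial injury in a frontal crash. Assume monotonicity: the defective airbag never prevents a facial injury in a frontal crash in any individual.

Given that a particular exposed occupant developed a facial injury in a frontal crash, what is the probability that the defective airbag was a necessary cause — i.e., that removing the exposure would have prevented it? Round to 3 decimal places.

PN ≈ 0.549

Let p₁ = 0.395, p₀ = 0.178.
Under exogeneity and monotonicity, PN = (p₁ − p₀) / p₁.
PN = (0.395 − 0.178) / 0.395 = 0.217 / 0.395 ≈ 0.5494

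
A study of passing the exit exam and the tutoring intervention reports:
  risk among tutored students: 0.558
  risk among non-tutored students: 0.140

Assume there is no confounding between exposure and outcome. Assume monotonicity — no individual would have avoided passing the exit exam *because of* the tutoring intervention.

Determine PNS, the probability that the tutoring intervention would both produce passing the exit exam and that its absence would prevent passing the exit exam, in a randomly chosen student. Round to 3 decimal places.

PNS ≈ 0.418

Let p₁ = 0.558, p₀ = 0.14.
Under exogeneity and monotonicity, PNS = p₁ − p₀.
PNS = 0.558 − 0.14 = 0.418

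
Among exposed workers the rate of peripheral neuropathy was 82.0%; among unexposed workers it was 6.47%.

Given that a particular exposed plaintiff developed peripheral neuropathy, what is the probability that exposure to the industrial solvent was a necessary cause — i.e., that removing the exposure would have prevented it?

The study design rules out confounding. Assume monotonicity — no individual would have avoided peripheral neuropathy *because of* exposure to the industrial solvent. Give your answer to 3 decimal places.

p₁ = 0.82, p₀ = 0.0647.
Under exogeneity and monotonicity, PN = (p₁ − p₀) / p₁.
PN = (0.82 − 0.0647) / 0.82 = 0.7553 / 0.82 ≈ 0.9211

PN ≈ 0.921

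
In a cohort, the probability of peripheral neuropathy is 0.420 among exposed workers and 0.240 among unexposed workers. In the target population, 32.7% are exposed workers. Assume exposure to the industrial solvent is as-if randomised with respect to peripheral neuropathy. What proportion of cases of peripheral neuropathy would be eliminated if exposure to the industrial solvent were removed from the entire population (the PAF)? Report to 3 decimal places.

PAF ≈ 0.197

Let p₁ = 0.42, p₀ = 0.24.
Overall risk P(Y=1) = π·p₁ + (1−π)·p₀ = 0.327×0.42 + 0.673×0.24 = 0.29886.
Under exogeneity, PAF = [P(Y=1) − p₀] / P(Y=1).
PAF = (0.29886 − 0.24) / 0.29886 ≈ 0.1969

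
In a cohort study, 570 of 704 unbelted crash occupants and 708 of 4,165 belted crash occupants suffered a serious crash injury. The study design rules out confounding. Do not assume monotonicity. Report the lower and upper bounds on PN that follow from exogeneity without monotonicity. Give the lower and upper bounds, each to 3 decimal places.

p₁ = P(outcome | exposed) = 570/704 = 0.80966
p₀ = P(outcome | unexposed) = 708/4165 = 0.16999
Under exogeneity alone the bounds on PN are max{0,(p₁−p₀)/p₁} ≤ PN ≤ min{1,(1−p₀)/p₁}.
  lower = (p₁ − p₀)/p₁ = 0.63967 / 0.80966 ≈ 0.7900
  upper = min{1, (1 − p₀)/p₁} = 0.83001 / 0.80966 ≈ 1.0251 → capped at 1

0.790 ≤ PN ≤ 1.000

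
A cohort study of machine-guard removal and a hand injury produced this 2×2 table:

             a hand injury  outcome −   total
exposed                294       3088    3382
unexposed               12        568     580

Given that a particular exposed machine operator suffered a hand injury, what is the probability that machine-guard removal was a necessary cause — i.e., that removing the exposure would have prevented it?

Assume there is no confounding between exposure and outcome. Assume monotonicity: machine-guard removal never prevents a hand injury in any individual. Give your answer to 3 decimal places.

PN ≈ 0.762

p₁ = P(outcome | exposed) = 294/3382 = 0.086931
p₀ = P(outcome | unexposed) = 12/580 = 0.02069
Under exogeneity and monotonicity, PN = (p₁ − p₀) / p₁.
PN = (0.086931 − 0.02069) / 0.086931 = 0.066241 / 0.086931 ≈ 0.7620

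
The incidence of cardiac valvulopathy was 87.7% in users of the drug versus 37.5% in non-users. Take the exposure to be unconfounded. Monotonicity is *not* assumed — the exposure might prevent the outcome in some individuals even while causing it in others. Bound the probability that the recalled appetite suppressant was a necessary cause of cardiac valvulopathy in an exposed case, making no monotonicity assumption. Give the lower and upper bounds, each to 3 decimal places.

0.572 ≤ PN ≤ 0.713

p₁ = 0.877, p₀ = 0.375.
Under exogeneity alone the bounds on PN are max{0,(p₁−p₀)/p₁} ≤ PN ≤ min{1,(1−p₀)/p₁}.
  lower = (p₁ − p₀)/p₁ = 0.502 / 0.877 ≈ 0.5724
  upper = min{1, (1 − p₀)/p₁} = 0.625 / 0.877 ≈ 0.7127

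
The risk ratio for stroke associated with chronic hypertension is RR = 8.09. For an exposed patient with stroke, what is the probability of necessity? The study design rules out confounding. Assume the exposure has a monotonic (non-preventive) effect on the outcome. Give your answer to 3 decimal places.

PN ≈ 0.876

Under exogeneity and monotonicity, PN = (RR − 1) / RR = 1 − 1/RR.
PN = (8.09 − 1) / 8.09 = 7.09 / 8.09 ≈ 0.8764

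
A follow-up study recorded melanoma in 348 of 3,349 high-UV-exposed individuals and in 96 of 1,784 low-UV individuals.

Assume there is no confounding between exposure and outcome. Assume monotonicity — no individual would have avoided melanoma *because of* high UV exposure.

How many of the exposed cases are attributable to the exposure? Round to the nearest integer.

about 168 cases

p₁ = P(outcome | exposed) = 348/3349 = 0.10391
p₀ = P(outcome | unexposed) = 96/1784 = 0.053812
PN = (p₁ − p₀)/p₁ = (0.10391 − 0.053812) / 0.10391 ≈ 0.48214.
Attributable cases ≈ PN × (exposed cases) = 0.48214 × 348 ≈ 167.78.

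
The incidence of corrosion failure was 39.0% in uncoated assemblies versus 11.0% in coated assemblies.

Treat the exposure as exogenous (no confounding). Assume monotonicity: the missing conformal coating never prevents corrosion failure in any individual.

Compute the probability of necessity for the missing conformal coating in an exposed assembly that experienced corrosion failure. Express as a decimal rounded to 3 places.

PN ≈ 0.718

p₁ = 0.39, p₀ = 0.11.
Under exogeneity and monotonicity, PN = (p₁ − p₀) / p₁.
PN = (0.39 − 0.11) / 0.39 = 0.28 / 0.39 ≈ 0.7179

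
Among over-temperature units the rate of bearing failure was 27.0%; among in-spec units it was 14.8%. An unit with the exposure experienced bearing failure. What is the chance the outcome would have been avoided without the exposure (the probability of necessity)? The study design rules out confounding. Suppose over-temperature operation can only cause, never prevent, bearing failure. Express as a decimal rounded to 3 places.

p₁ = 0.27, p₀ = 0.148.
Under exogeneity and monotonicity, PN = (p₁ − p₀) / p₁.
PN = (0.27 − 0.148) / 0.27 = 0.122 / 0.27 ≈ 0.4519

PN ≈ 0.452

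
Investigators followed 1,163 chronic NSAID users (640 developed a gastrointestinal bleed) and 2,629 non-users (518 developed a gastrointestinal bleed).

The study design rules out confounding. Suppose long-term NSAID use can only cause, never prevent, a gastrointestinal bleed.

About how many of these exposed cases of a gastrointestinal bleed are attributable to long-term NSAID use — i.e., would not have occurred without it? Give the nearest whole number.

about 411 cases

p₁ = P(outcome | exposed) = 640/1163 = 0.5503
p₀ = P(outcome | unexposed) = 518/2629 = 0.19703
PN = (p₁ − p₀)/p₁ = (0.5503 − 0.19703) / 0.5503 ≈ 0.64195.
Attributable cases ≈ PN × (exposed cases) = 0.64195 × 640 ≈ 410.85.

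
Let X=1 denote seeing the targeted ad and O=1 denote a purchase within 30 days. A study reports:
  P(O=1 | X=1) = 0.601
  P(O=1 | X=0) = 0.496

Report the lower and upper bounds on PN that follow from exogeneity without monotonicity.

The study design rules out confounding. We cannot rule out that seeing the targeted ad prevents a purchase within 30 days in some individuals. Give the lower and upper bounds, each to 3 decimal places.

0.175 ≤ PN ≤ 0.839

Let p₁ = 0.601, p₀ = 0.496.
Under exogeneity alone the bounds on PN are max{0,(p₁−p₀)/p₁} ≤ PN ≤ min{1,(1−p₀)/p₁}.
  lower = (p₁ − p₀)/p₁ = 0.105 / 0.601 ≈ 0.1747
  upper = min{1, (1 − p₀)/p₁} = 0.504 / 0.601 ≈ 0.8386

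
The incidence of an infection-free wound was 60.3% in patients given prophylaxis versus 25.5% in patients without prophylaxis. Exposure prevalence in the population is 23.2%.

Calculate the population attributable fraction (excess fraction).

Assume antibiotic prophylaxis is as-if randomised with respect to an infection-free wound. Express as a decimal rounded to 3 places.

p₁ = 0.603, p₀ = 0.255.
Overall risk P(Y=1) = π·p₁ + (1−π)·p₀ = 0.232×0.603 + 0.768×0.255 = 0.33574.
Under exogeneity, PAF = [P(Y=1) − p₀] / P(Y=1).
PAF = (0.33574 − 0.255) / 0.33574 ≈ 0.2405

PAF ≈ 0.240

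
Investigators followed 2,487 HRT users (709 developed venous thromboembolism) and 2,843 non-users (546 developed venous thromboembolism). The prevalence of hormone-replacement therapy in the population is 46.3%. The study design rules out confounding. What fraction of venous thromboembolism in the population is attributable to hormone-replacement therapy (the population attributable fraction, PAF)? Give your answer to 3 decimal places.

PAF ≈ 0.183

p₁ = P(outcome | exposed) = 709/2487 = 0.28508
p₀ = P(outcome | unexposed) = 546/2843 = 0.19205
Overall risk P(Y=1) = π·p₁ + (1−π)·p₀ = 0.463×0.28508 + 0.537×0.19205 = 0.23512.
Under exogeneity, PAF = [P(Y=1) − p₀] / P(Y=1).
PAF = (0.23512 − 0.19205) / 0.23512 ≈ 0.1832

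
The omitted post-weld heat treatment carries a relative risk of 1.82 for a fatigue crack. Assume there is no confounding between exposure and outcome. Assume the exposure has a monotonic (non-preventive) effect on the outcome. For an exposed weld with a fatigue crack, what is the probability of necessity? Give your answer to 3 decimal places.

Under exogeneity and monotonicity, PN = (RR − 1) / RR = 1 − 1/RR.
PN = (1.82 − 1) / 1.82 = 0.82 / 1.82 ≈ 0.4505

PN ≈ 0.451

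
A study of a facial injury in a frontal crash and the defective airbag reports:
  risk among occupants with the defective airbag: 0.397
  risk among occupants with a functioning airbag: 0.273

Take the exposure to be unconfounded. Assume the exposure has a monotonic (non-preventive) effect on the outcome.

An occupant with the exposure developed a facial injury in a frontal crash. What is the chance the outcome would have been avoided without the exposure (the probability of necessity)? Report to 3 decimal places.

PN ≈ 0.312

Let p₁ = 0.397, p₀ = 0.273.
Under exogeneity and monotonicity, PN = (p₁ − p₀) / p₁.
PN = (0.397 − 0.273) / 0.397 = 0.124 / 0.397 ≈ 0.3123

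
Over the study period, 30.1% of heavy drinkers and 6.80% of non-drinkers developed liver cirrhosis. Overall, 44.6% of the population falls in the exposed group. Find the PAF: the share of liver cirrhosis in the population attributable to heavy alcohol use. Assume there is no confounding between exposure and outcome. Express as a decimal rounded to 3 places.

PAF ≈ 0.604

p₁ = 0.301, p₀ = 0.068.
Overall risk P(Y=1) = π·p₁ + (1−π)·p₀ = 0.446×0.301 + 0.554×0.068 = 0.17192.
Under exogeneity, PAF = [P(Y=1) − p₀] / P(Y=1).
PAF = (0.17192 − 0.068) / 0.17192 ≈ 0.6045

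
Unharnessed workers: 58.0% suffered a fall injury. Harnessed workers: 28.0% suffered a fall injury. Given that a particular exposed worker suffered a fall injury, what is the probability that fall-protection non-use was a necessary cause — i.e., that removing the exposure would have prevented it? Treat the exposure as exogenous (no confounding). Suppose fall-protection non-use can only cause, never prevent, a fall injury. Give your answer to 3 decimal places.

p₁ = 0.58, p₀ = 0.28.
Under exogeneity and monotonicity, PN = (p₁ − p₀) / p₁.
PN = (0.58 − 0.28) / 0.58 = 0.3 / 0.58 ≈ 0.5172

PN ≈ 0.517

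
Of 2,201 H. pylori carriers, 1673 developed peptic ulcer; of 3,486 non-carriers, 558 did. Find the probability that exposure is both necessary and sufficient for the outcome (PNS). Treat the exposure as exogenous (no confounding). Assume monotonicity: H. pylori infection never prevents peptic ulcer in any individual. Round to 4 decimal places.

PNS ≈ 0.6000

p₁ = P(outcome | exposed) = 1673/2201 = 0.76011
p₀ = P(outcome | unexposed) = 558/3486 = 0.16007
Under exogeneity and monotonicity, PNS = p₁ − p₀.
PNS = 0.76011 − 0.16007 = 0.60004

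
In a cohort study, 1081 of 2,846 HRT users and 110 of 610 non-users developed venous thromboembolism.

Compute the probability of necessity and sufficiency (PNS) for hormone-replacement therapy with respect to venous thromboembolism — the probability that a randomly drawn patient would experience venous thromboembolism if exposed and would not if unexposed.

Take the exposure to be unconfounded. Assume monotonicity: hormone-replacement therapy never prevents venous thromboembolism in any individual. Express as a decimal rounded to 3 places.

PNS ≈ 0.200

p₁ = P(outcome | exposed) = 1081/2846 = 0.37983
p₀ = P(outcome | unexposed) = 110/610 = 0.18033
Under exogeneity and monotonicity, PNS = p₁ − p₀.
PNS = 0.37983 − 0.18033 = 0.1995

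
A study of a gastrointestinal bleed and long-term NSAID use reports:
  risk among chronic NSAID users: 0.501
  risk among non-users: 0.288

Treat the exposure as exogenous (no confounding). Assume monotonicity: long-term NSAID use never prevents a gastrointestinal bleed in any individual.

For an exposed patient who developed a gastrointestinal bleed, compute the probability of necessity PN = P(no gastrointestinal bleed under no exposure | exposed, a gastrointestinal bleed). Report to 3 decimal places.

Let p₁ = 0.501, p₀ = 0.288.
Under exogeneity and monotonicity, PN = (p₁ − p₀) / p₁.
PN = (0.501 − 0.288) / 0.501 = 0.213 / 0.501 ≈ 0.4251

PN ≈ 0.425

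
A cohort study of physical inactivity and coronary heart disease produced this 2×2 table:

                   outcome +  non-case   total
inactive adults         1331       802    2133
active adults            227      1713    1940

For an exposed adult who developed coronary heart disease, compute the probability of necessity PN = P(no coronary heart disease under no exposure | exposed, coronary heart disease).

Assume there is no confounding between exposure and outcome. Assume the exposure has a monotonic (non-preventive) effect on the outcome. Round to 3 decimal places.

p₁ = P(outcome | exposed) = 1331/2133 = 0.624
p₀ = P(outcome | unexposed) = 227/1940 = 0.11701
Under exogeneity and monotonicity, PN = (p₁ − p₀) / p₁.
PN = (0.624 − 0.11701) / 0.624 = 0.50699 / 0.624 ≈ 0.8125

PN ≈ 0.812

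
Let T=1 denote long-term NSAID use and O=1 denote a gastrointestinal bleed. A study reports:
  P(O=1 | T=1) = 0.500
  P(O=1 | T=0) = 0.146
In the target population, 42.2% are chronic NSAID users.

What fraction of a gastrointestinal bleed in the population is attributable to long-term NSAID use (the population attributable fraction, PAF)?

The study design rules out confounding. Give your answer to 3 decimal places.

PAF ≈ 0.506

Let p₁ = 0.5, p₀ = 0.146.
Overall risk P(Y=1) = π·p₁ + (1−π)·p₀ = 0.422×0.5 + 0.578×0.146 = 0.29539.
Under exogeneity, PAF = [P(Y=1) − p₀] / P(Y=1).
PAF = (0.29539 − 0.146) / 0.29539 ≈ 0.5057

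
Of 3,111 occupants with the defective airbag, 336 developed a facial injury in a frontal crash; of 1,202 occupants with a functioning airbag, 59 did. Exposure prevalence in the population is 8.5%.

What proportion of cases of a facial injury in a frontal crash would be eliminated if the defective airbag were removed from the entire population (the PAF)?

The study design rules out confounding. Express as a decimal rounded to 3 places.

p₁ = P(outcome | exposed) = 336/3111 = 0.108
p₀ = P(outcome | unexposed) = 59/1202 = 0.049085
Overall risk P(Y=1) = π·p₁ + (1−π)·p₀ = 0.085×0.108 + 0.915×0.049085 = 0.054093.
Under exogeneity, PAF = [P(Y=1) − p₀] / P(Y=1).
PAF = (0.054093 − 0.049085) / 0.054093 ≈ 0.0926

PAF ≈ 0.093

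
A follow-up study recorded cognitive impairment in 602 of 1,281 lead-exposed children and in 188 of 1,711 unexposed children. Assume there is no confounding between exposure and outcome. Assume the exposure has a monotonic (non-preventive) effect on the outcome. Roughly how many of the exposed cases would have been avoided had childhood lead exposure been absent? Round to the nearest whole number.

p₁ = P(outcome | exposed) = 602/1281 = 0.46995
p₀ = P(outcome | unexposed) = 188/1711 = 0.10988
PN = (p₁ − p₀)/p₁ = (0.46995 − 0.10988) / 0.46995 ≈ 0.76619.
Attributable cases ≈ PN × (exposed cases) = 0.76619 × 602 ≈ 461.25.

about 461 cases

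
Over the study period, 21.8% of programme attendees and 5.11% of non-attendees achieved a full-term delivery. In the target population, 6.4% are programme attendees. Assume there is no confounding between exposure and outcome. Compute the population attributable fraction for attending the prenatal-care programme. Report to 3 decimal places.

p₁ = 0.218, p₀ = 0.0511.
Overall risk P(Y=1) = π·p₁ + (1−π)·p₀ = 0.064×0.218 + 0.936×0.0511 = 0.061782.
Under exogeneity, PAF = [P(Y=1) − p₀] / P(Y=1).
PAF = (0.061782 − 0.0511) / 0.061782 ≈ 0.1729

PAF ≈ 0.173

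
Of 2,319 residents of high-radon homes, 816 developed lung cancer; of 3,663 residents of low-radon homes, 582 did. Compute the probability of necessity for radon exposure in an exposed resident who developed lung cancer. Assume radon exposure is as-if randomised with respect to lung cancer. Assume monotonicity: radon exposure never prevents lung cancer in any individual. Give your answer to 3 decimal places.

PN ≈ 0.548

p₁ = P(outcome | exposed) = 816/2319 = 0.35188
p₀ = P(outcome | unexposed) = 582/3663 = 0.15889
Under exogeneity and monotonicity, PN = (p₁ − p₀) / p₁.
PN = (0.35188 − 0.15889) / 0.35188 = 0.19299 / 0.35188 ≈ 0.5485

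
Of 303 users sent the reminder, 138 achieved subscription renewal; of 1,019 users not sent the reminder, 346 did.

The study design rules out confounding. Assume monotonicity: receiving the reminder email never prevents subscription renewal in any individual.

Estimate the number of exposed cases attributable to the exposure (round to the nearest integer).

p₁ = P(outcome | exposed) = 138/303 = 0.45545
p₀ = P(outcome | unexposed) = 346/1019 = 0.33955
PN = (p₁ − p₀)/p₁ = (0.45545 − 0.33955) / 0.45545 ≈ 0.25447.
Attributable cases ≈ PN × (exposed cases) = 0.25447 × 138 ≈ 35.12.

about 35 cases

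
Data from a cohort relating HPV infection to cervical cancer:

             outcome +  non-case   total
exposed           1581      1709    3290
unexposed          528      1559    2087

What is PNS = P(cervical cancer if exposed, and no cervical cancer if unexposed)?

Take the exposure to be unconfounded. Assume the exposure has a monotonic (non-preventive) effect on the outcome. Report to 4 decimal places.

p₁ = P(outcome | exposed) = 1581/3290 = 0.48055
p₀ = P(outcome | unexposed) = 528/2087 = 0.25299
Under exogeneity and monotonicity, PNS = p₁ − p₀.
PNS = 0.48055 − 0.25299 = 0.22755

PNS ≈ 0.2276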